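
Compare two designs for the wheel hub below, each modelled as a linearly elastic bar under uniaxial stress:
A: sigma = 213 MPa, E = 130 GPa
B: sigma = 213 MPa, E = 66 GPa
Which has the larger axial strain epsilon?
Model: a linearly elastic bar under uniaxial stress, so epsilon = sigma / E (SI units).
  A: epsilon = (2.13 × 10⁸) / (1.3 × 10¹¹) = 0.001638
  B: epsilon = (2.13 × 10⁸) / (6.6 × 10¹⁰) = 0.003227
0.003227 > 0.001638, so B is larger.
Final answer: B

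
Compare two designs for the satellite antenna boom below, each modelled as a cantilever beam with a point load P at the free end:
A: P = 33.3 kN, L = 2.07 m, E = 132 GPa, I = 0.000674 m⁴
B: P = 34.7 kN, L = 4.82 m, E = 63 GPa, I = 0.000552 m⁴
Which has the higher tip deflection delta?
Model: a cantilever beam with a point load P at the free end, so delta = (P·L^3) / (3·E·I) (SI units).
  A: delta = (33300 × 2.07^3) / (3 × (1.32 × 10¹¹) × 0.000674) = 0.001107 m = 1.107 mm
  B: delta = (34700 × 4.82^3) / (3 × (6.3 × 10¹⁰) × 0.000552) = 0.03725 m = 37.25 mm
37.25 mm > 1.107 mm, so B is larger.
Final answer: B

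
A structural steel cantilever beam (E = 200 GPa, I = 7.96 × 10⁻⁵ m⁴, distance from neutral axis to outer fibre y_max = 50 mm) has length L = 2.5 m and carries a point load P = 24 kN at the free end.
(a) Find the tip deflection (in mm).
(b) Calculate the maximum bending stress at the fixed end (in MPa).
(a) Tip deflection of a cantilever with an end point load: δ = P·L^3 / (3·E·I). Convert P = 24 kN = 24000 N, E = 200 GPa = 2 × 10¹¹ Pa.
  δ = (24000 × 2.5^3) / (3 × (2 × 10¹¹) × (7.96 × 10⁻⁵)) = 0.007852 m = 7.852 mm
(b) Maximum bending moment at the fixed end: M = P·L = 24000 × 2.5 = 60000 N·m. Convert y_max = 50 mm = 0.05 m.
  σ = M·y_max / I = (60000 × 0.05) / (7.96 × 10⁻⁵) = 3.769 × 10⁷ Pa = 37.69 MPa
Final answer: (a) δ = 7.852 mm, (b) σ = 37.69 MPa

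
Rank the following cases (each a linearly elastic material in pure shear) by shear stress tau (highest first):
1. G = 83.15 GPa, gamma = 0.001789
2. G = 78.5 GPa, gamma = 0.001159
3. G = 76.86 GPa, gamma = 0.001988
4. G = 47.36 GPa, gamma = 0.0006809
Model: a linearly elastic material in pure shear, so tau = G·gamma (SI units).
  Case 1: tau = (8.315 × 10¹⁰) × 0.001789 = 1.488 × 10⁸ Pa = 148.8 MPa
  Case 2: tau = (7.85 × 10¹⁰) × 0.001159 = 9.098 × 10⁷ Pa = 90.98 MPa
  Case 3: tau = (7.686 × 10¹⁰) × 0.001988 = 1.528 × 10⁸ Pa = 152.8 MPa
  Case 4: tau = (4.736 × 10¹⁰) × 0.0006809 = 3.225 × 10⁷ Pa = 32.25 MPa
Ordering: 152.8 MPa (case 3) > 148.8 MPa (case 1) > 90.98 MPa (case 2) > 32.25 MPa (case 4)
Final answer: 3, 1, 2, 4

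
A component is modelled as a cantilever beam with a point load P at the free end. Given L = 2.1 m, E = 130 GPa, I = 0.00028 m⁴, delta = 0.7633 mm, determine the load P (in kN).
Model: a cantilever beam with a point load P at the free end, so delta = (P·L^3) / (3·E·I).
Solve for P: P = (3·delta·E·I) / L^3.
Convert to SI units:
  E = 130 GPa = 1.3 × 10¹¹ Pa
  delta = 0.7633 mm = 0.0007633 m
Substitute:
  P = (3 × 0.0007633 × (1.3 × 10¹¹) × 0.00028) / 2.1^3
  P = 9000 N
Convert: P = 9000 N = 9 kN
Final answer: P = 9 kN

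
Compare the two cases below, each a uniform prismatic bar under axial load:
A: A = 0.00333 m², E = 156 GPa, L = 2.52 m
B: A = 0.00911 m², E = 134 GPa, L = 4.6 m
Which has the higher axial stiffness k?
Model: a uniform prismatic bar under axial load, so k = (A·E) / L (SI units).
  A: k = (0.00333 × (1.56 × 10¹¹)) / 2.52 = 2.061 × 10⁸ N/m = 206.1 MN/m
  B: k = (0.00911 × (1.34 × 10¹¹)) / 4.6 = 2.654 × 10⁸ N/m = 265.4 MN/m
265.4 MN/m > 206.1 MN/m, so B is larger.
Final answer: B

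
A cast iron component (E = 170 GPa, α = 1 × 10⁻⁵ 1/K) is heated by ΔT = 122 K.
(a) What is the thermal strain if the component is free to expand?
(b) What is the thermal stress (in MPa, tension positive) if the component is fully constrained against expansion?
(a) Free thermal strain ε_th = α·ΔT = (1 × 10⁻⁵) × 122 = 0.00122
(b) Fully constrained, the expansion is suppressed, so σ = -E·α·ΔT. Convert E = 170 GPa = 1.7 × 10¹¹ Pa.
  σ = -(1.7 × 10¹¹) × (1 × 10⁻⁵) × 122 = -2.074 × 10⁸ Pa = -207.4 MPa (compressive)
Final answer: (a) ε_th = 0.00122, (b) σ = -207.4 MPa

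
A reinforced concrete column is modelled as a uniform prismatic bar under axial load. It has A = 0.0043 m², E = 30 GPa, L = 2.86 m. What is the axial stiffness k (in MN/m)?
Model: a uniform prismatic bar under axial load, so k = (A·E) / L.
Convert to SI units:
  E = 30 GPa = 3 × 10¹⁰ Pa
Substitute:
  k = (0.0043 × (3 × 10¹⁰)) / 2.86
  k = 4.51 × 10⁷ N/m
Convert: k = 4.51 × 10⁷ N/m = 45.1 MN/m
Final answer: k = 45.1 MN/m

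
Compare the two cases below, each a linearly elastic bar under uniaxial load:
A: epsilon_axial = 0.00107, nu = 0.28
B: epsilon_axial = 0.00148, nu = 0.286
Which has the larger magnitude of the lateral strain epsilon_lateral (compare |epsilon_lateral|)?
Model: a linearly elastic bar under uniaxial load, so epsilon_lateral = -nu·epsilon_axial (SI units).
  A: epsilon_lateral = -(0.28 × 0.00107) = -0.0002996
  B: epsilon_lateral = -(0.286 × 0.00148) = -0.0004233
|epsilon_lateral|: A = 0.0002996, B = 0.0004233, so B is larger in magnitude.
Final answer: B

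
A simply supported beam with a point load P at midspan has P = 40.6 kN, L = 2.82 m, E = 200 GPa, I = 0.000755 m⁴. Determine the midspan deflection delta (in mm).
Model: a simply supported beam with a point load P at midspan, so delta = (P·L^3) / (48·E·I).
Convert to SI units:
  P = 40.6 kN = 40600 N
  E = 200 GPa = 2 × 10¹¹ Pa
Substitute:
  delta = (40600 × 2.82^3) / (48 × (2 × 10¹¹) × 0.000755)
  delta = 0.0001256 m
Convert: delta = 0.0001256 m = 0.1256 mm
Final answer: delta = 0.1256 mm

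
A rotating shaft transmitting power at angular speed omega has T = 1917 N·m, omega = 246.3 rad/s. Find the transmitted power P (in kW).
Model: a rotating shaft transmitting power at angular speed omega, so P = T·omega.
Substitute:
  P = 1917 × 246.3
  P = 472200 W
Convert: P = 472200 W = 472.2 kW
Final answer: P = 472.2 kW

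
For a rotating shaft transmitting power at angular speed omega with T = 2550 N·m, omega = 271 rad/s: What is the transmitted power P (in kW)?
Model: a rotating shaft transmitting power at angular speed omega, so P = T·omega.
Substitute:
  P = 2550 × 271
  P = 691000 W
Convert: P = 691000 W = 691 kW
Final answer: P = 691 kW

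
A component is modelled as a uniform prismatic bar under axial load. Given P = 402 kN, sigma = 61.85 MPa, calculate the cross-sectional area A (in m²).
Model: a uniform prismatic bar under axial load, so sigma = P / A.
Solve for A: A = P / sigma.
Convert to SI units:
  P = 402 kN = 402000 N
  sigma = 61.85 MPa = 6.185 × 10⁷ Pa
Substitute:
  A = 402000 / (6.185 × 10⁷)
  A = 0.0065 m²
Final answer: A = 0.0065 m²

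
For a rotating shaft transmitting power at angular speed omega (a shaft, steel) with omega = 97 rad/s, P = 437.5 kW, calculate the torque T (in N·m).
Model: a rotating shaft transmitting power at angular speed omega, so P = T·omega.
Solve for T: T = P / omega.
Convert to SI units:
  P = 437.5 kW = 437500 W
Substitute:
  T = 437500 / 97
  T = 4510 N·m
Final answer: T = 4510 N·m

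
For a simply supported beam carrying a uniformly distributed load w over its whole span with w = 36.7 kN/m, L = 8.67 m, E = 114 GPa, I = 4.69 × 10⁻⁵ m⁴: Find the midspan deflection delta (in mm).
Model: a simply supported beam carrying a uniformly distributed load w over its whole span, so delta = (5·w·L^4) / (384·E·I).
Convert to SI units:
  w = 36.7 kN/m = 36700 N/m
  E = 114 GPa = 1.14 × 10¹¹ Pa
Substitute:
  delta = (5 × 36700 × 8.67^4) / (384 × (1.14 × 10¹¹) × (4.69 × 10⁻⁵))
  delta = 0.505 m
Convert: delta = 0.505 m = 505 mm
Final answer: delta = 505 mm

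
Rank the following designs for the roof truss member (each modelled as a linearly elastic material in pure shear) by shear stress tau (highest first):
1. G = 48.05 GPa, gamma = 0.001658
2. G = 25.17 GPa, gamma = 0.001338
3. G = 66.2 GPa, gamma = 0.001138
Model: a linearly elastic material in pure shear, so tau = G·gamma (SI units).
  Case 1: tau = (4.805 × 10¹⁰) × 0.001658 = 7.967 × 10⁷ Pa = 79.67 MPa
  Case 2: tau = (2.517 × 10¹⁰) × 0.001338 = 3.368 × 10⁷ Pa = 33.68 MPa
  Case 3: tau = (6.62 × 10¹⁰) × 0.001138 = 7.534 × 10⁷ Pa = 75.34 MPa
Ordering: 79.67 MPa (case 1) > 75.34 MPa (case 3) > 33.68 MPa (case 2)
Final answer: 1, 3, 2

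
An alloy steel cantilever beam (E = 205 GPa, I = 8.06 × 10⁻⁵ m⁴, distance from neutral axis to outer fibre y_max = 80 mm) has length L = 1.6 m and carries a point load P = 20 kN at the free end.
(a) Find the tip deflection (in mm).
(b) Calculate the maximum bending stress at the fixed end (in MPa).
(a) Tip deflection of a cantilever with an end point load: δ = P·L^3 / (3·E·I). Convert P = 20 kN = 20000 N, E = 205 GPa = 2.05 × 10¹¹ Pa.
  δ = (20000 × 1.6^3) / (3 × (2.05 × 10¹¹) × (8.06 × 10⁻⁵)) = 0.001653 m = 1.653 mm
(b) Maximum bending moment at the fixed end: M = P·L = 20000 × 1.6 = 32000 N·m. Convert y_max = 80 mm = 0.08 m.
  σ = M·y_max / I = (32000 × 0.08) / (8.06 × 10⁻⁵) = 3.176 × 10⁷ Pa = 31.76 MPa
Final answer: (a) δ = 1.653 mm, (b) σ = 31.76 MPa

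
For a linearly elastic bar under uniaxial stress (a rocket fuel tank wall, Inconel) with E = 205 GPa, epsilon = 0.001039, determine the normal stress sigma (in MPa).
Model: a linearly elastic bar under uniaxial stress, so epsilon = sigma / E.
Solve for sigma: sigma = epsilon·E.
Convert to SI units:
  E = 205 GPa = 2.05 × 10¹¹ Pa
Substitute:
  sigma = 0.001039 × (2.05 × 10¹¹)
  sigma = 2.13 × 10⁸ Pa
Convert: sigma = 2.13 × 10⁸ Pa = 213 MPa
Final answer: sigma = 213 MPa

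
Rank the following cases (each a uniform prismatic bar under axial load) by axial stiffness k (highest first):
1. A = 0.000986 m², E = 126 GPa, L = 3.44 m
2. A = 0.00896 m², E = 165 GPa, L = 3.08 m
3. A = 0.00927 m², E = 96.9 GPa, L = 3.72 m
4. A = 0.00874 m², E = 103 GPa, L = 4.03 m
Model: a uniform prismatic bar under axial load, so k = (A·E) / L (SI units).
  Case 1: k = (0.000986 × (1.26 × 10¹¹)) / 3.44 = 3.612 × 10⁷ N/m = 36.12 MN/m
  Case 2: k = (0.00896 × (1.65 × 10¹¹)) / 3.08 = 4.8 × 10⁸ N/m = 480 MN/m
  Case 3: k = (0.00927 × (9.69 × 10¹⁰)) / 3.72 = 2.415 × 10⁸ N/m = 241.5 MN/m
  Case 4: k = (0.00874 × (1.03 × 10¹¹)) / 4.03 = 2.234 × 10⁸ N/m = 223.4 MN/m
Ordering: 480 MN/m (case 2) > 241.5 MN/m (case 3) > 223.4 MN/m (case 4) > 36.12 MN/m (case 1)
Final answer: 2, 3, 4, 1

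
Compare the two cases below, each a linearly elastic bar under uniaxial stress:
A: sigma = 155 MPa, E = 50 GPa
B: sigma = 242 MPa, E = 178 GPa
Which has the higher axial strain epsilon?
Model: a linearly elastic bar under uniaxial stress, so epsilon = sigma / E (SI units).
  A: epsilon = (1.55 × 10⁸) / (5 × 10¹⁰) = 0.0031
  B: epsilon = (2.42 × 10⁸) / (1.78 × 10¹¹) = 0.00136
0.0031 > 0.00136, so A is larger.
Final answer: A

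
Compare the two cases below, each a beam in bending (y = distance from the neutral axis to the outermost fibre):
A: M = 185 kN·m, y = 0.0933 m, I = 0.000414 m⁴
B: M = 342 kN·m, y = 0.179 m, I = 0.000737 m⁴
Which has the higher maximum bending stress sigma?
Model: a beam in bending (y = distance from the neutral axis to the outermost fibre), so sigma = (M·y) / I (SI units).
  A: sigma = (185000 × 0.0933) / 0.000414 = 4.169 × 10⁷ Pa = 41.69 MPa
  B: sigma = (342000 × 0.179) / 0.000737 = 8.306 × 10⁷ Pa = 83.06 MPa
83.06 MPa > 41.69 MPa, so B is larger.
Final answer: B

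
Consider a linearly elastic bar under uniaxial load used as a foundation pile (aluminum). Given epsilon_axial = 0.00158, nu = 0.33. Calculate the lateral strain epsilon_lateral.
Model: a linearly elastic bar under uniaxial load, so epsilon_lateral = -nu·epsilon_axial.
Substitute:
  epsilon_lateral = -(0.33 × 0.00158)
  epsilon_lateral = -0.0005214
Final answer: epsilon_lateral = -0.0005214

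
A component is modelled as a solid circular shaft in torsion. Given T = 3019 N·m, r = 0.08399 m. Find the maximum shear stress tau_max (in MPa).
Model: a solid circular shaft in torsion, so tau_max = (2·T) / (π·r^3).
Substitute:
  tau_max = (2 × 3019) / (π × 0.08399^3)
  tau_max = 3.244 × 10⁶ Pa
Convert: tau_max = 3.244 × 10⁶ Pa = 3.244 MPa
Final answer: tau_max = 3.244 MPa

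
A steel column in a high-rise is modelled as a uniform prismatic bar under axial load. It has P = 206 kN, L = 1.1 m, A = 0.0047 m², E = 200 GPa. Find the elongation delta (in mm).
Model: a uniform prismatic bar under axial load, so delta = (P·L) / (A·E).
Convert to SI units:
  P = 206 kN = 206000 N
  E = 200 GPa = 2 × 10¹¹ Pa
Substitute:
  delta = (206000 × 1.1) / (0.0047 × (2 × 10¹¹))
  delta = 0.0002411 m
Convert: delta = 0.0002411 m = 0.2411 mm
Final answer: delta = 0.2411 mm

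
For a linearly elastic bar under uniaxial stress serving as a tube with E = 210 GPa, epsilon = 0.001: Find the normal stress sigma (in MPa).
Model: a linearly elastic bar under uniaxial stress, so sigma = E·epsilon.
Convert to SI units:
  E = 210 GPa = 2.1 × 10¹¹ Pa
Substitute:
  sigma = (2.1 × 10¹¹) × 0.001
  sigma = 2.1 × 10⁸ Pa
Convert: sigma = 2.1 × 10⁸ Pa = 210 MPa
Final answer: sigma = 210 MPa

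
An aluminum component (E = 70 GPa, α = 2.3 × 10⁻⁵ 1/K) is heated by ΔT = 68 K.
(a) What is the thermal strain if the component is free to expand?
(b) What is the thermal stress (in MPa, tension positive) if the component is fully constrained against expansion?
(a) Free thermal strain ε_th = α·ΔT = (2.3 × 10⁻⁵) × 68 = 0.001564
(b) Fully constrained, the expansion is suppressed, so σ = -E·α·ΔT. Convert E = 70 GPa = 7 × 10¹⁰ Pa.
  σ = -(7 × 10¹⁰) × (2.3 × 10⁻⁵) × 68 = -1.095 × 10⁸ Pa = -109.5 MPa (compressive)
Final answer: (a) ε_th = 0.001564, (b) σ = -109.5 MPa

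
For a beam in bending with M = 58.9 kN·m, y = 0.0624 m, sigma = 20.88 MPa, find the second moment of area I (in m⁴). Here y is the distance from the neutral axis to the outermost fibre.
Model: a beam in bending, so sigma = (M·y) / I.
Solve for I: I = (M·y) / sigma.
Convert to SI units:
  M = 58.9 kN·m = 58900 N·m
  sigma = 20.88 MPa = 2.088 × 10⁷ Pa
Substitute:
  I = (58900 × 0.0624) / (2.088 × 10⁷)
  I = 0.000176 m⁴
Final answer: I = 0.000176 m⁴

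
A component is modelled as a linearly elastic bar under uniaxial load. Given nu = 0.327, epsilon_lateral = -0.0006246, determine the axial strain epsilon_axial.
Model: a linearly elastic bar under uniaxial load, so epsilon_lateral = -nu·epsilon_axial.
Solve for epsilon_axial: epsilon_axial = -epsilon_lateral / nu.
Substitute:
  epsilon_axial = -(-0.0006246) / 0.327
  epsilon_axial = 0.00191
Final answer: epsilon_axial = 0.00191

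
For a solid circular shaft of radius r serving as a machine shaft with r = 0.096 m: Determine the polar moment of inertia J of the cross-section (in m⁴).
Model: a solid circular shaft of radius r, so J = (π·r^4) / 2.
Substitute:
  J = (π × 0.096^4) / 2
  J = 0.0001334 m⁴
Final answer: J = 0.0001334 m⁴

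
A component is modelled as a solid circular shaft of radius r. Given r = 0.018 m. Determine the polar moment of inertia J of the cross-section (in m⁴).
Model: a solid circular shaft of radius r, so J = (π·r^4) / 2.
Substitute:
  J = (π × 0.018^4) / 2
  J = 1.649 × 10⁻⁷ m⁴
Final answer: J = 1.649 × 10⁻⁷ m⁴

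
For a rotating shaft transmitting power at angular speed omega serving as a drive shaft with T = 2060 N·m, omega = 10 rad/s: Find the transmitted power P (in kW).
Model: a rotating shaft transmitting power at angular speed omega, so P = T·omega.
Substitute:
  P = 2060 × 10
  P = 20600 W
Convert: P = 20600 W = 20.6 kW
Final answer: P = 20.6 kW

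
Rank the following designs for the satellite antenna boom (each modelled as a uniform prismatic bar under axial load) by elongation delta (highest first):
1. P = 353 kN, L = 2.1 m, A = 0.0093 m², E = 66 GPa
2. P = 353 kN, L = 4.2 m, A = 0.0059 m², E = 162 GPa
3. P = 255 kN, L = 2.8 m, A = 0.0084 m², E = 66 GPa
Model: a uniform prismatic bar under axial load, so delta = (P·L) / (A·E) (SI units).
  Case 1: delta = (353000 × 2.1) / (0.0093 × (6.6 × 10¹⁰)) = 0.001208 m = 1.208 mm
  Case 2: delta = (353000 × 4.2) / (0.0059 × (1.62 × 10¹¹)) = 0.001551 m = 1.551 mm
  Case 3: delta = (255000 × 2.8) / (0.0084 × (6.6 × 10¹⁰)) = 0.001288 m = 1.288 mm
Ordering: 1.551 mm (case 2) > 1.288 mm (case 3) > 1.208 mm (case 1)
Final answer: 2, 3, 1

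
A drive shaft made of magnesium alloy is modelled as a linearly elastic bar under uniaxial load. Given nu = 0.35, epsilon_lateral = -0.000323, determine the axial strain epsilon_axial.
Model: a linearly elastic bar under uniaxial load, so epsilon_lateral = -nu·epsilon_axial.
Solve for epsilon_axial: epsilon_axial = -epsilon_lateral / nu.
Substitute:
  epsilon_axial = -(-0.000323) / 0.35
  epsilon_axial = 0.0009229
Final answer: epsilon_axial = 0.0009229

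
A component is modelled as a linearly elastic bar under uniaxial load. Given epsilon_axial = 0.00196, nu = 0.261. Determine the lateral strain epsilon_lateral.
Model: a linearly elastic bar under uniaxial load, so epsilon_lateral = -nu·epsilon_axial.
Substitute:
  epsilon_lateral = -(0.261 × 0.00196)
  epsilon_lateral = -0.0005116
Final answer: epsilon_lateral = -0.0005116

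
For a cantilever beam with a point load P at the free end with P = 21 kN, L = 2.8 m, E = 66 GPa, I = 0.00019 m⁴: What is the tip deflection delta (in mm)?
Model: a cantilever beam with a point load P at the free end, so delta = (P·L^3) / (3·E·I).
Convert to SI units:
  P = 21 kN = 21000 N
  E = 66 GPa = 6.6 × 10¹⁰ Pa
Substitute:
  delta = (21000 × 2.8^3) / (3 × (6.6 × 10¹⁰) × 0.00019)
  delta = 0.01225 m
Convert: delta = 0.01225 m = 12.25 mm
Final answer: delta = 12.25 mm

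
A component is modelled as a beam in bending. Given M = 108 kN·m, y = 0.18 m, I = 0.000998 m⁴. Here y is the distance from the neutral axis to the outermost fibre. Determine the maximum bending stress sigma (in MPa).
Model: a beam in bending, so sigma = (M·y) / I.
Convert to SI units:
  M = 108 kN·m = 108000 N·m
Substitute:
  sigma = (108000 × 0.18) / 0.000998
  sigma = 1.948 × 10⁷ Pa
Convert: sigma = 1.948 × 10⁷ Pa = 19.48 MPa
Final answer: sigma = 19.48 MPa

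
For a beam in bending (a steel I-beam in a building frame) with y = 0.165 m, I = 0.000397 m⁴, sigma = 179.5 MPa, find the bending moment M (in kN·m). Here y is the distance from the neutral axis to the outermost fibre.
Model: a beam in bending, so sigma = (M·y) / I.
Solve for M: M = (sigma·I) / y.
Convert to SI units:
  sigma = 179.5 MPa = 1.795 × 10⁸ Pa
Substitute:
  M = ((1.795 × 10⁸) × 0.000397) / 0.165
  M = 431900 N·m
Convert: M = 431900 N·m = 431.9 kN·m
Final answer: M = 431.9 kN·m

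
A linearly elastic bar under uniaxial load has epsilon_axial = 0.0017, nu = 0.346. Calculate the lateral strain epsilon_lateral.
Model: a linearly elastic bar under uniaxial load, so epsilon_lateral = -nu·epsilon_axial.
Substitute:
  epsilon_lateral = -(0.346 × 0.0017)
  epsilon_lateral = -0.0005882
Final answer: epsilon_lateral = -0.0005882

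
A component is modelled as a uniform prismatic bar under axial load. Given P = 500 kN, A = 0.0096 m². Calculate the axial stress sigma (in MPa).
Model: a uniform prismatic bar under axial load, so sigma = P / A.
Convert to SI units:
  P = 500 kN = 500000 N
Substitute:
  sigma = 500000 / 0.0096
  sigma = 5.208 × 10⁷ Pa
Convert: sigma = 5.208 × 10⁷ Pa = 52.08 MPa
Final answer: sigma = 52.08 MPa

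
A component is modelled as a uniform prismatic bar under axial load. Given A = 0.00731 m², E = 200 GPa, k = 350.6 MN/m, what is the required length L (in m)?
Model: a uniform prismatic bar under axial load, so k = (A·E) / L.
Solve for L: L = (A·E) / k.
Convert to SI units:
  E = 200 GPa = 2 × 10¹¹ Pa
  k = 350.6 MN/m = 3.506 × 10⁸ N/m
Substitute:
  L = (0.00731 × (2 × 10¹¹)) / (3.506 × 10⁸)
  L = 4.17 m
Final answer: L = 4.17 m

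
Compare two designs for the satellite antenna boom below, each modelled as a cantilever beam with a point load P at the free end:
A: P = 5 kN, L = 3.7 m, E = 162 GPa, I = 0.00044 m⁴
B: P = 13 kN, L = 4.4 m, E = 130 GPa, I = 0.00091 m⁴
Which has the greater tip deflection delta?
Model: a cantilever beam with a point load P at the free end, so delta = (P·L^3) / (3·E·I) (SI units).
  A: delta = (5000 × 3.7^3) / (3 × (1.62 × 10¹¹) × 0.00044) = 0.001184 m = 1.184 mm
  B: delta = (13000 × 4.4^3) / (3 × (1.3 × 10¹¹) × 0.00091) = 0.00312 m = 3.12 mm
3.12 mm > 1.184 mm, so B is larger.
Final answer: B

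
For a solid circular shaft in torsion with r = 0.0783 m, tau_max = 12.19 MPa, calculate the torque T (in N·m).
Model: a solid circular shaft in torsion, so tau_max = (2·T) / (π·r^3).
Solve for T: T = (π·tau_max·r^3) / 2.
Convert to SI units:
  tau_max = 12.19 MPa = 1.219 × 10⁷ Pa
Substitute:
  T = (π × (1.219 × 10⁷) × 0.0783^3) / 2
  T = 9192 N·m
Final answer: T = 9192 N·m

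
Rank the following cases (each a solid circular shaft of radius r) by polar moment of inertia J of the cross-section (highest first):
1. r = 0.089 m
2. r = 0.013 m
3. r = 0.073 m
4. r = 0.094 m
Model: a solid circular shaft of radius r, so J = (π·r^4) / 2 (SI units).
  Case 1: J = (π × 0.089^4) / 2 = 9.856 × 10⁻⁵ m⁴
  Case 2: J = (π × 0.013^4) / 2 = 4.486 × 10⁻⁸ m⁴
  Case 3: J = (π × 0.073^4) / 2 = 4.461 × 10⁻⁵ m⁴
  Case 4: J = (π × 0.094^4) / 2 = 0.0001226 m⁴
Ordering: 0.0001226 m⁴ (case 4) > 9.856 × 10⁻⁵ m⁴ (case 1) > 4.461 × 10⁻⁵ m⁴ (case 3) > 4.486 × 10⁻⁸ m⁴ (case 2)
Final answer: 4, 1, 3, 2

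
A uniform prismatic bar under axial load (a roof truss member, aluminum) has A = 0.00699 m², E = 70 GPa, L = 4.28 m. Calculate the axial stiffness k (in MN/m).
Model: a uniform prismatic bar under axial load, so k = (A·E) / L.
Convert to SI units:
  E = 70 GPa = 7 × 10¹⁰ Pa
Substitute:
  k = (0.00699 × (7 × 10¹⁰)) / 4.28
  k = 1.143 × 10⁸ N/m
Convert: k = 1.143 × 10⁸ N/m = 114.3 MN/m
Final answer: k = 114.3 MN/m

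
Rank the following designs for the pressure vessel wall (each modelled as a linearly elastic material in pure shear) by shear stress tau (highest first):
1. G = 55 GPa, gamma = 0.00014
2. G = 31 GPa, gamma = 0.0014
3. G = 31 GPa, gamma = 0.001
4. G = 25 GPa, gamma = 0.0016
Model: a linearly elastic material in pure shear, so tau = G·gamma (SI units).
  Case 1: tau = (5.5 × 10¹⁰) × 0.00014 = 7.7 × 10⁶ Pa = 7.7 MPa
  Case 2: tau = (3.1 × 10¹⁰) × 0.0014 = 4.34 × 10⁷ Pa = 43.4 MPa
  Case 3: tau = (3.1 × 10¹⁰) × 0.001 = 3.1 × 10⁷ Pa = 31 MPa
  Case 4: tau = (2.5 × 10¹⁰) × 0.0016 = 4 × 10⁷ Pa = 40 MPa
Ordering: 43.4 MPa (case 2) > 40 MPa (case 4) > 31 MPa (case 3) > 7.7 MPa (case 1)
Final answer: 2, 4, 3, 1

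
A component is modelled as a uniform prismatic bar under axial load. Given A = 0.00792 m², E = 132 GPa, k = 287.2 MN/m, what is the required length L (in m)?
Model: a uniform prismatic bar under axial load, so k = (A·E) / L.
Solve for L: L = (A·E) / k.
Convert to SI units:
  E = 132 GPa = 1.32 × 10¹¹ Pa
  k = 287.2 MN/m = 2.872 × 10⁸ N/m
Substitute:
  L = (0.00792 × (1.32 × 10¹¹)) / (2.872 × 10⁸)
  L = 3.64 m
Final answer: L = 3.64 m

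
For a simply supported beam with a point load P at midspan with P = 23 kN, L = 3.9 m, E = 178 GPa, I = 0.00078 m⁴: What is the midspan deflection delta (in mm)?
Model: a simply supported beam with a point load P at midspan, so delta = (P·L^3) / (48·E·I).
Convert to SI units:
  P = 23 kN = 23000 N
  E = 178 GPa = 1.78 × 10¹¹ Pa
Substitute:
  delta = (23000 × 3.9^3) / (48 × (1.78 × 10¹¹) × 0.00078)
  delta = 0.0002047 m
Convert: delta = 0.0002047 m = 0.2047 mm
Final answer: delta = 0.2047 mm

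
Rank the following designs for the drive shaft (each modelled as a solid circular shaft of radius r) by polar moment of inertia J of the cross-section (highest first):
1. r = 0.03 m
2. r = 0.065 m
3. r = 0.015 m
Model: a solid circular shaft of radius r, so J = (π·r^4) / 2 (SI units).
  Case 1: J = (π × 0.03^4) / 2 = 1.272 × 10⁻⁶ m⁴
  Case 2: J = (π × 0.065^4) / 2 = 2.804 × 10⁻⁵ m⁴
  Case 3: J = (π × 0.015^4) / 2 = 7.952 × 10⁻⁸ m⁴
Ordering: 2.804 × 10⁻⁵ m⁴ (case 2) > 1.272 × 10⁻⁶ m⁴ (case 1) > 7.952 × 10⁻⁸ m⁴ (case 3)
Final answer: 2, 1, 3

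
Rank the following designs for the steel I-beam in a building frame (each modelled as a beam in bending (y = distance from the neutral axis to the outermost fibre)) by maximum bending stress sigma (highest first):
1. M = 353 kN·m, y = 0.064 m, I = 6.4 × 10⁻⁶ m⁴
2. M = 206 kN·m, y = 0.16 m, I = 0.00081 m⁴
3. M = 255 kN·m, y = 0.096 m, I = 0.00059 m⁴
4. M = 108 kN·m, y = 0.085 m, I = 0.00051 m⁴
Model: a beam in bending (y = distance from the neutral axis to the outermost fibre), so sigma = (M·y) / I (SI units).
  Case 1: sigma = (353000 × 0.064) / (6.4 × 10⁻⁶) = 3.53 × 10⁹ Pa = 3530 MPa
  Case 2: sigma = (206000 × 0.16) / 0.00081 = 4.069 × 10⁷ Pa = 40.69 MPa
  Case 3: sigma = (255000 × 0.096) / 0.00059 = 4.149 × 10⁷ Pa = 41.49 MPa
  Case 4: sigma = (108000 × 0.085) / 0.00051 = 1.8 × 10⁷ Pa = 18 MPa
Ordering: 3530 MPa (case 1) > 41.49 MPa (case 3) > 40.69 MPa (case 2) > 18 MPa (case 4)
Final answer: 1, 3, 2, 4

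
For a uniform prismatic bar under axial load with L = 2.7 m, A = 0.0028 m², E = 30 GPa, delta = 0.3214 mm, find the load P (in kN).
Model: a uniform prismatic bar under axial load, so delta = (P·L) / (A·E).
Solve for P: P = (delta·A·E) / L.
Convert to SI units:
  E = 30 GPa = 3 × 10¹⁰ Pa
  delta = 0.3214 mm = 0.0003214 m
Substitute:
  P = (0.0003214 × 0.0028 × (3 × 10¹⁰)) / 2.7
  P = 9999 N
Convert: P = 9999 N = 9.999 kN
Final answer: P = 9.999 kN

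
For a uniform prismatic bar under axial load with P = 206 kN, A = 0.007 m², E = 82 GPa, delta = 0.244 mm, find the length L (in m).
Model: a uniform prismatic bar under axial load, so delta = (P·L) / (A·E).
Solve for L: L = (delta·A·E) / P.
Convert to SI units:
  P = 206 kN = 206000 N
  E = 82 GPa = 8.2 × 10¹⁰ Pa
  delta = 0.244 mm = 0.000244 m
Substitute:
  L = (0.000244 × 0.007 × (8.2 × 10¹⁰)) / 206000
  L = 0.6799 m
Final answer: L = 0.6799 m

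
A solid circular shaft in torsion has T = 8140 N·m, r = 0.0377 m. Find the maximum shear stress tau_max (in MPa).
Model: a solid circular shaft in torsion, so tau_max = (2·T) / (π·r^3).
Substitute:
  tau_max = (2 × 8140) / (π × 0.0377^3)
  tau_max = 9.671 × 10⁷ Pa
Convert: tau_max = 9.671 × 10⁷ Pa = 96.71 MPa
Final answer: tau_max = 96.71 MPa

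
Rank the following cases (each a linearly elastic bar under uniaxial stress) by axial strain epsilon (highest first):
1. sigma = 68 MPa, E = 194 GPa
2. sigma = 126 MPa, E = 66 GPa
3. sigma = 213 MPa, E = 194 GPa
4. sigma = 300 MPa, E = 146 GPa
Model: a linearly elastic bar under uniaxial stress, so epsilon = sigma / E (SI units).
  Case 1: epsilon = (6.8 × 10⁷) / (1.94 × 10¹¹) = 0.0003505
  Case 2: epsilon = (1.26 × 10⁸) / (6.6 × 10¹⁰) = 0.001909
  Case 3: epsilon = (2.13 × 10⁸) / (1.94 × 10¹¹) = 0.001098
  Case 4: epsilon = (3 × 10⁸) / (1.46 × 10¹¹) = 0.002055
Ordering: 0.002055 (case 4) > 0.001909 (case 2) > 0.001098 (case 3) > 0.0003505 (case 1)
Final answer: 4, 2, 3, 1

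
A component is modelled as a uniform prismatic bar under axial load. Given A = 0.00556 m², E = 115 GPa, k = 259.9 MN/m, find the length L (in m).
Model: a uniform prismatic bar under axial load, so k = (A·E) / L.
Solve for L: L = (A·E) / k.
Convert to SI units:
  E = 115 GPa = 1.15 × 10¹¹ Pa
  k = 259.9 MN/m = 2.599 × 10⁸ N/m
Substitute:
  L = (0.00556 × (1.15 × 10¹¹)) / (2.599 × 10⁸)
  L = 2.46 m
Final answer: L = 2.46 m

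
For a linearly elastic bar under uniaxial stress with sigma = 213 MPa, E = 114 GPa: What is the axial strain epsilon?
Model: a linearly elastic bar under uniaxial stress, so epsilon = sigma / E.
Convert to SI units:
  sigma = 213 MPa = 2.13 × 10⁸ Pa
  E = 114 GPa = 1.14 × 10¹¹ Pa
Substitute:
  epsilon = (2.13 × 10⁸) / (1.14 × 10¹¹)
  epsilon = 0.001868
Final answer: epsilon = 0.001868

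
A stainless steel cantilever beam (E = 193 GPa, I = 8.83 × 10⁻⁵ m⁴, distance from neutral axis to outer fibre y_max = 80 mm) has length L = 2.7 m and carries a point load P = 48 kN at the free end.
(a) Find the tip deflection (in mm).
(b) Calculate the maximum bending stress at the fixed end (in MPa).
(a) Tip deflection of a cantilever with an end point load: δ = P·L^3 / (3·E·I). Convert P = 48 kN = 48000 N, E = 193 GPa = 1.93 × 10¹¹ Pa.
  δ = (48000 × 2.7^3) / (3 × (1.93 × 10¹¹) × (8.83 × 10⁻⁵)) = 0.01848 m = 18.48 mm
(b) Maximum bending moment at the fixed end: M = P·L = 48000 × 2.7 = 129600 N·m. Convert y_max = 80 mm = 0.08 m.
  σ = M·y_max / I = (129600 × 0.08) / (8.83 × 10⁻⁵) = 1.174 × 10⁸ Pa = 117.4 MPa
Final answer: (a) δ = 18.48 mm, (b) σ = 117.4 MPa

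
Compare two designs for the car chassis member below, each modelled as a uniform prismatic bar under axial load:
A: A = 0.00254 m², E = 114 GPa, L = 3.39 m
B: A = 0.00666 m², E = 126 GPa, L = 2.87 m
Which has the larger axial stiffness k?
Model: a uniform prismatic bar under axial load, so k = (A·E) / L (SI units).
  A: k = (0.00254 × (1.14 × 10¹¹)) / 3.39 = 8.542 × 10⁷ N/m = 85.42 MN/m
  B: k = (0.00666 × (1.26 × 10¹¹)) / 2.87 = 2.924 × 10⁸ N/m = 292.4 MN/m
292.4 MN/m > 85.42 MN/m, so B is larger.
Final answer: B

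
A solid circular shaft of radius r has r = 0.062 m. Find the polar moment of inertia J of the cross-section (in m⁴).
Model: a solid circular shaft of radius r, so J = (π·r^4) / 2.
Substitute:
  J = (π × 0.062^4) / 2
  J = 2.321 × 10⁻⁵ m⁴
Final answer: J = 2.321 × 10⁻⁵ m⁴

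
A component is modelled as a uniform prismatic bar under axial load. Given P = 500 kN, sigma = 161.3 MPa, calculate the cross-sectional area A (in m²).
Model: a uniform prismatic bar under axial load, so sigma = P / A.
Solve for A: A = P / sigma.
Convert to SI units:
  P = 500 kN = 500000 N
  sigma = 161.3 MPa = 1.613 × 10⁸ Pa
Substitute:
  A = 500000 / (1.613 × 10⁸)
  A = 0.0031 m²
Final answer: A = 0.0031 m²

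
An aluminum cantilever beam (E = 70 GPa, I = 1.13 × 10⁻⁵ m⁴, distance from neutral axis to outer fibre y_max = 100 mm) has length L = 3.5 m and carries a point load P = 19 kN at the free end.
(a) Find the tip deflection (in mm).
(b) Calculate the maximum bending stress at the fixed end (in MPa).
(a) Tip deflection of a cantilever with an end point load: δ = P·L^3 / (3·E·I). Convert P = 19 kN = 19000 N, E = 70 GPa = 7 × 10¹⁰ Pa.
  δ = (19000 × 3.5^3) / (3 × (7 × 10¹⁰) × (1.13 × 10⁻⁵)) = 0.3433 m = 343.3 mm
(b) Maximum bending moment at the fixed end: M = P·L = 19000 × 3.5 = 66500 N·m. Convert y_max = 100 mm = 0.1 m.
  σ = M·y_max / I = (66500 × 0.1) / (1.13 × 10⁻⁵) = 5.885 × 10⁸ Pa = 588.5 MPa
Final answer: (a) δ = 343.3 mm, (b) σ = 588.5 MPa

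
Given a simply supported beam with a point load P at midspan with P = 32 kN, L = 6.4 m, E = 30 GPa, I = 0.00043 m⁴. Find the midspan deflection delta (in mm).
Model: a simply supported beam with a point load P at midspan, so delta = (P·L^3) / (48·E·I).
Convert to SI units:
  P = 32 kN = 32000 N
  E = 30 GPa = 3 × 10¹⁰ Pa
Substitute:
  delta = (32000 × 6.4^3) / (48 × (3 × 10¹⁰) × 0.00043)
  delta = 0.01355 m
Convert: delta = 0.01355 m = 13.55 mm
Final answer: delta = 13.55 mm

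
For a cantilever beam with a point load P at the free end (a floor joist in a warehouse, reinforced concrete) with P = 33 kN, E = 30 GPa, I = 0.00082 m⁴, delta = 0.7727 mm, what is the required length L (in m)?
Model: a cantilever beam with a point load P at the free end, so delta = (P·L^3) / (3·E·I).
Solve for L: L = ((3·delta·E·I) / P)^(1/3).
Convert to SI units:
  P = 33 kN = 33000 N
  E = 30 GPa = 3 × 10¹⁰ Pa
  delta = 0.7727 mm = 0.0007727 m
Substitute:
  L = ((3 × 0.0007727 × (3 × 10¹⁰) × 0.00082) / 33000)^(1/3)
  L = 1.2 m
Final answer: L = 1.2 m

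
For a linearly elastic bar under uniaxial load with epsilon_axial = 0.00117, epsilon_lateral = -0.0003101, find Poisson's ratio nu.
Model: a linearly elastic bar under uniaxial load, so epsilon_lateral = -nu·epsilon_axial.
Solve for nu: nu = -epsilon_lateral / epsilon_axial.
Substitute:
  nu = -(-0.0003101) / 0.00117
  nu = 0.265
Final answer: nu = 0.265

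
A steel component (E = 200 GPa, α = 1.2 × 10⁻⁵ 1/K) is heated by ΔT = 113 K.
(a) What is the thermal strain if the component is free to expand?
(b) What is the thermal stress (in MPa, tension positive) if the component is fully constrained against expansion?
(a) Free thermal strain ε_th = α·ΔT = (1.2 × 10⁻⁵) × 113 = 0.001356
(b) Fully constrained, the expansion is suppressed, so σ = -E·α·ΔT. Convert E = 200 GPa = 2 × 10¹¹ Pa.
  σ = -(2 × 10¹¹) × (1.2 × 10⁻⁵) × 113 = -2.712 × 10⁸ Pa = -271.2 MPa (compressive)
Final answer: (a) ε_th = 0.001356, (b) σ = -271.2 MPa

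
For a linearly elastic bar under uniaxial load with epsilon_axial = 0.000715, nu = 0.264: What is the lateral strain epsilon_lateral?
Model: a linearly elastic bar under uniaxial load, so epsilon_lateral = -nu·epsilon_axial.
Substitute:
  epsilon_lateral = -(0.264 × 0.000715)
  epsilon_lateral = -0.0001888
Final answer: epsilon_lateral = -0.0001888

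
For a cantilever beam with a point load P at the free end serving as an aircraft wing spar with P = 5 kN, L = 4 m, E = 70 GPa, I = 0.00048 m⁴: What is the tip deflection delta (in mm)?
Model: a cantilever beam with a point load P at the free end, so delta = (P·L^3) / (3·E·I).
Convert to SI units:
  P = 5 kN = 5000 N
  E = 70 GPa = 7 × 10¹⁰ Pa
Substitute:
  delta = (5000 × 4^3) / (3 × (7 × 10¹⁰) × 0.00048)
  delta = 0.003175 m
Convert: delta = 0.003175 m = 3.175 mm
Final answer: delta = 3.175 mm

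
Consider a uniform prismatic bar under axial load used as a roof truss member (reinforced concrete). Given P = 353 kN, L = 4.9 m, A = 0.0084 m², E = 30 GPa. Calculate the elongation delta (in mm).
Model: a uniform prismatic bar under axial load, so delta = (P·L) / (A·E).
Convert to SI units:
  P = 353 kN = 353000 N
  E = 30 GPa = 3 × 10¹⁰ Pa
Substitute:
  delta = (353000 × 4.9) / (0.0084 × (3 × 10¹⁰))
  delta = 0.006864 m
Convert: delta = 0.006864 m = 6.864 mm
Final answer: delta = 6.864 mm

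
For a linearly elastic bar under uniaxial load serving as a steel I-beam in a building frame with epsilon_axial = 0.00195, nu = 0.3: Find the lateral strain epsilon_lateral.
Model: a linearly elastic bar under uniaxial load, so epsilon_lateral = -nu·epsilon_axial.
Substitute:
  epsilon_lateral = -(0.3 × 0.00195)
  epsilon_lateral = -0.000585
Final answer: epsilon_lateral = -0.000585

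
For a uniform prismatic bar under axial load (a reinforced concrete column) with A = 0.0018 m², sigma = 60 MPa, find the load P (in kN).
Model: a uniform prismatic bar under axial load, so sigma = P / A.
Solve for P: P = sigma·A.
Convert to SI units:
  sigma = 60 MPa = 6 × 10⁷ Pa
Substitute:
  P = (6 × 10⁷) × 0.0018
  P = 108000 N
Convert: P = 108000 N = 108 kN
Final answer: P = 108 kN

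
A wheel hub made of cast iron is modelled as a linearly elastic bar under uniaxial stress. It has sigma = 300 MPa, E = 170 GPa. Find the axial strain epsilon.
Model: a linearly elastic bar under uniaxial stress, so epsilon = sigma / E.
Convert to SI units:
  sigma = 300 MPa = 3 × 10⁸ Pa
  E = 170 GPa = 1.7 × 10¹¹ Pa
Substitute:
  epsilon = (3 × 10⁸) / (1.7 × 10¹¹)
  epsilon = 0.001765
Final answer: epsilon = 0.001765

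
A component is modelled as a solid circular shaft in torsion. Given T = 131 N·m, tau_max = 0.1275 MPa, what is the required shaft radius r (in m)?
Model: a solid circular shaft in torsion, so tau_max = (2·T) / (π·r^3).
Solve for r: r = ((2·T) / (π·tau_max))^(1/3).
Convert to SI units:
  tau_max = 0.1275 MPa = 127500 Pa
Substitute:
  r = ((2 × 131) / (π × 127500))^(1/3)
  r = 0.08681 m
Final answer: r = 0.08681 m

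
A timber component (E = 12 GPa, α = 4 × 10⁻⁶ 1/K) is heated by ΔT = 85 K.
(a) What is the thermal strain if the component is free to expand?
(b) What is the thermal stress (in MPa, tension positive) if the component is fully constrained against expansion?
(a) Free thermal strain ε_th = α·ΔT = (4 × 10⁻⁶) × 85 = 0.00034
(b) Fully constrained, the expansion is suppressed, so σ = -E·α·ΔT. Convert E = 12 GPa = 1.2 × 10¹⁰ Pa.
  σ = -(1.2 × 10¹⁰) × (4 × 10⁻⁶) × 85 = -4.08 × 10⁶ Pa = -4.08 MPa (compressive)
Final answer: (a) ε_th = 0.00034, (b) σ = -4.08 MPa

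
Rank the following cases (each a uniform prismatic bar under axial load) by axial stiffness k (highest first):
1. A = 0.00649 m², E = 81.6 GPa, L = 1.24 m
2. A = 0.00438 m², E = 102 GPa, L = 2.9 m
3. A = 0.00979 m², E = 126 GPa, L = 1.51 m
Model: a uniform prismatic bar under axial load, so k = (A·E) / L (SI units).
  Case 1: k = (0.00649 × (8.16 × 10¹⁰)) / 1.24 = 4.271 × 10⁸ N/m = 427.1 MN/m
  Case 2: k = (0.00438 × (1.02 × 10¹¹)) / 2.9 = 1.541 × 10⁸ N/m = 154.1 MN/m
  Case 3: k = (0.00979 × (1.26 × 10¹¹)) / 1.51 = 8.169 × 10⁸ N/m = 816.9 MN/m
Ordering: 816.9 MN/m (case 3) > 427.1 MN/m (case 1) > 154.1 MN/m (case 2)
Final answer: 3, 1, 2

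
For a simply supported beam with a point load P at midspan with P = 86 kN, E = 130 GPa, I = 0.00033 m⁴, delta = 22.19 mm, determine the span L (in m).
Model: a simply supported beam with a point load P at midspan, so delta = (P·L^3) / (48·E·I).
Solve for L: L = ((48·delta·E·I) / P)^(1/3).
Convert to SI units:
  P = 86 kN = 86000 N
  E = 130 GPa = 1.3 × 10¹¹ Pa
  delta = 22.19 mm = 0.02219 m
Substitute:
  L = ((48 × 0.02219 × (1.3 × 10¹¹) × 0.00033) / 86000)^(1/3)
  L = 8.099 m
Final answer: L = 8.099 m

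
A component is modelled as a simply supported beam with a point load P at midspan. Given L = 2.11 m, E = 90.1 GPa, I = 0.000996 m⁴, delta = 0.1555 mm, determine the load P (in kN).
Model: a simply supported beam with a point load P at midspan, so delta = (P·L^3) / (48·E·I).
Solve for P: P = (48·delta·E·I) / L^3.
Convert to SI units:
  E = 90.1 GPa = 9.01 × 10¹⁰ Pa
  delta = 0.1555 mm = 0.0001555 m
Substitute:
  P = (48 × 0.0001555 × (9.01 × 10¹⁰) × 0.000996) / 2.11^3
  P = 71300 N
Convert: P = 71300 N = 71.3 kN
Final answer: P = 71.3 kN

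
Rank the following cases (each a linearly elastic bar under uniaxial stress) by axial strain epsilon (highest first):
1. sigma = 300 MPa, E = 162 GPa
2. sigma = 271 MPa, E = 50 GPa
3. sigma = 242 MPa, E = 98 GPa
Model: a linearly elastic bar under uniaxial stress, so epsilon = sigma / E (SI units).
  Case 1: epsilon = (3 × 10⁸) / (1.62 × 10¹¹) = 0.001852
  Case 2: epsilon = (2.71 × 10⁸) / (5 × 10¹⁰) = 0.00542
  Case 3: epsilon = (2.42 × 10⁸) / (9.8 × 10¹⁰) = 0.002469
Ordering: 0.00542 (case 2) > 0.002469 (case 3) > 0.001852 (case 1)
Final answer: 2, 3, 1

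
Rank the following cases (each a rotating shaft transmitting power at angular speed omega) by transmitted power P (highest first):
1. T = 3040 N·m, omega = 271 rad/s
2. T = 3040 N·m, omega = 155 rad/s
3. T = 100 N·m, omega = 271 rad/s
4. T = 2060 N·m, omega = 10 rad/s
Model: a rotating shaft transmitting power at angular speed omega, so P = T·omega (SI units).
  Case 1: P = 3040 × 271 = 823800 W = 823.8 kW
  Case 2: P = 3040 × 155 = 471200 W = 471.2 kW
  Case 3: P = 100 × 271 = 27100 W = 27.1 kW
  Case 4: P = 2060 × 10 = 20600 W = 20.6 kW
Ordering: 823.8 kW (case 1) > 471.2 kW (case 2) > 27.1 kW (case 3) > 20.6 kW (case 4)
Final answer: 1, 2, 3, 4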